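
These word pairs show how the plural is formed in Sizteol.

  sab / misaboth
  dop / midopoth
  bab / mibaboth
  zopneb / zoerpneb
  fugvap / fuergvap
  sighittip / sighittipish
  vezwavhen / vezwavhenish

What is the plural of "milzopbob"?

sab and zopneb both end in -b yet inflect differently (misaboth, zoerpneb), so the final letter is not what conditions the rule; the number of vowels is.
"milzopbob" has 3 vowels. The stems with 3 vowels (sighittip → sighittipish, vezwavhen → vezwavhenish) add -ish.
The other patterns: stems with 1 vowel add mi- … -oth around the stem; stems with 2 vowels insert -er- after the first vowel.
So milzopbob → milzopbobish.

milzopbobish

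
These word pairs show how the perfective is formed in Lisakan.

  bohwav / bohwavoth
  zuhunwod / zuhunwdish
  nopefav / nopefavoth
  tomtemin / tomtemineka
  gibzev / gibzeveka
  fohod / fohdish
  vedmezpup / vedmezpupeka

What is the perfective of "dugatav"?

bohwav and gibzev both end in -v yet inflect differently (bohwavoth, gibzeveka), so the final letter is not what conditions the rule; the last vowel is.
"dugatav" has last vowel 'a'. The stems whose last vowel is 'a' (bohwav → bohwavoth, nopefav → nopefavoth) add -oth.
The other patterns: stems whose last vowel is 'o' delete the last vowel and add -ish; stems whose last vowel is 'e', 'i' or 'u' add -eka.
So dugatav → dugatavoth.

dugatavoth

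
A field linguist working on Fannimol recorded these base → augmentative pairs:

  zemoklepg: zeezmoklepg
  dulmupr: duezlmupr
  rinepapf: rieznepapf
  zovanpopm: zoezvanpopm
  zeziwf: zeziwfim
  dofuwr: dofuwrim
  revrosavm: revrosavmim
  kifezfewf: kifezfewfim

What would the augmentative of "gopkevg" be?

gopkevgim

rinepapf and zeziwf both end in -f yet inflect differently (rieznepapf, zeziwfim), so the final letter is not what conditions the rule; the second-to-last letter is.
"gopkevg" has second-to-last letter 'v'. The one such stem in the data (revrosavm → revrosavmim) adds -im, so the same rule applies.
So gopkevg → gopkevgim.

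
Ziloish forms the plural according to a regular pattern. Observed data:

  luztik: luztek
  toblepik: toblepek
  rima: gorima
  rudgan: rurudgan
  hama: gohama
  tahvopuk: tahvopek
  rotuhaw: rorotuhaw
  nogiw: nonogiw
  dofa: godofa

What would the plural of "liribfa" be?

goliribfa

"liribfa" ends in -a. The stems ending in -a (dofa → godofa, hama → gohama, rima → gorima) add the prefix go-.
The other patterns: stems ending in -k change the last vowel to 'e'; stems ending in -n or -w repeat the first consonant+vowel as a prefix.
So liribfa → goliribfa.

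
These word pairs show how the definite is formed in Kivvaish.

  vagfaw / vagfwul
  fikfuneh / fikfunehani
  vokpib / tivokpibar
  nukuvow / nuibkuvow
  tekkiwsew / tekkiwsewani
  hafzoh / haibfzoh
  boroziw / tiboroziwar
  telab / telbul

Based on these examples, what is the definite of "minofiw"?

timinofiwar

"minofiw" has last vowel 'i'. The stems whose last vowel is 'i' (boroziw → tiboroziwar, vokpib → tivokpibar) add ti- … -ar around the stem.
The other patterns: stems whose last vowel is 'a' delete the last vowel and add -ul; stems whose last vowel is 'e' add -ani; stems whose last vowel is 'o' insert -ib- after the first vowel.
So minofiw → timinofiwar.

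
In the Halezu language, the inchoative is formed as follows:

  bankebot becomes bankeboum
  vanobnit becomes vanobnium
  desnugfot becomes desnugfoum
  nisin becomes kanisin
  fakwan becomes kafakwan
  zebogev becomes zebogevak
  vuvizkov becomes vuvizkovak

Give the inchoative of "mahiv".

vanobnit and nisin both have last vowel 'i' yet inflect differently (vanobnium, kanisin), so the last vowel is not what conditions the rule; the final letter is.
"mahiv" ends in -v. The stems ending in -v (zebogev → zebogevak, vuvizkov → vuvizkovak) add -ak.
The other patterns: stems ending in -t drop the final letter and add -um; stems ending in -n add the prefix ka-.
So mahiv → mahivak.

mahivak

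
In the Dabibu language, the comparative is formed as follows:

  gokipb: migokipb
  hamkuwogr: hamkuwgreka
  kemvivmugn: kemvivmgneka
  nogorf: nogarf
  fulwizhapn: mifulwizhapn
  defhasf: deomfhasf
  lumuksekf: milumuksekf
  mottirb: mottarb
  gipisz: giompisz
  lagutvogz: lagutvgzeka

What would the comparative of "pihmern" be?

defhasf and lumuksekf both end in -f yet inflect differently (deomfhasf, milumuksekf), so the final letter is not what conditions the rule; the second-to-last letter is.
"pihmern" has second-to-last letter 'r'. The stems whose second-to-last letter is 'r' (nogorf → nogarf, mottirb → mottarb) change the last vowel to 'a'.
So pihmern → pihmarn.

pihmarn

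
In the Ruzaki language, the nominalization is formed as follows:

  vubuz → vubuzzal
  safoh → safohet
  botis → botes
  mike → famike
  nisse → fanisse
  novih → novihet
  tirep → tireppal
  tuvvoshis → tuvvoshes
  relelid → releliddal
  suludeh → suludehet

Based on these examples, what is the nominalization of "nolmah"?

"nolmah" ends in -h. The stems ending in -h (novih → novihet, safoh → safohet, suludeh → suludehet) add -et.
The other patterns: stems ending in -e add the prefix fa-; stems ending in -s change the last vowel to 'e'; stems ending in -d, -p or -z double the final consonant and add -al.
So nolmah → nolmahet.

nolmahet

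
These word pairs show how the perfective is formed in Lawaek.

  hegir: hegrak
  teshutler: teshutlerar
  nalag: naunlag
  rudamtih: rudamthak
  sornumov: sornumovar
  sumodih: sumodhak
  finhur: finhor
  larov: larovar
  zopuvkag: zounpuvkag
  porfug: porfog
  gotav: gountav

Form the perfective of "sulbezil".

nalag and porfug both end in -g yet inflect differently (naunlag, porfog), so the final letter is not what conditions the rule; the last vowel is.
"sulbezil" has last vowel 'i'. The stems whose last vowel is 'i' (rudamtih → rudamthak, hegir → hegrak, sumodih → sumodhak) delete the last vowel and add -ak.
So sulbezil → sulbezlak.

sulbezlak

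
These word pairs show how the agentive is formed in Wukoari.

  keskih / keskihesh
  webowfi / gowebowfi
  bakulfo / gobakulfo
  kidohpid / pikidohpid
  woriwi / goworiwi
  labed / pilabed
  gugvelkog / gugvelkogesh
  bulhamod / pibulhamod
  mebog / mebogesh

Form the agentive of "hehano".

gohehano

bulhamod and mebog both have last vowel 'o' yet inflect differently (pibulhamod, mebogesh), so the last vowel is not what conditions the rule; the final letter is.
"hehano" ends in -o. The one such stem in the data (bakulfo → gobakulfo) adds the prefix go-, so the same rule applies.
So hehano → gohehano.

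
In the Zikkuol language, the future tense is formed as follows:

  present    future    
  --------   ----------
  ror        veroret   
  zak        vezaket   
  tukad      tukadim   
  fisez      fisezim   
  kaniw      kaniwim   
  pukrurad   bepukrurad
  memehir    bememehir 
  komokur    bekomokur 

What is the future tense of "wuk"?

vewuket

"wuk" has 1 vowel. The stems with 1 vowel (ror → veroret, zak → vezaket) add ve- … -et around the stem.
The other patterns: stems with 2 vowels add -im; stems with 3 vowels add the prefix be-.
So wuk → vewuket.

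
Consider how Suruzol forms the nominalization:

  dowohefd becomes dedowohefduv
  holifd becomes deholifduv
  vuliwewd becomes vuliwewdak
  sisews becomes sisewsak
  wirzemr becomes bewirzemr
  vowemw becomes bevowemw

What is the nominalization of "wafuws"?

dowohefd and vuliwewd both end in -d yet inflect differently (dedowohefduv, vuliwewdak), so the final letter is not what conditions the rule; the second-to-last letter is.
"wafuws" has second-to-last letter 'w'. The stems whose second-to-last letter is 'w' (vuliwewd → vuliwewdak, sisews → sisewsak) add -ak.
The other patterns: stems whose second-to-last letter is 'f' add de- … -uv around the stem; stems whose second-to-last letter is 'm' add the prefix be-.
So wafuws → wafuwsak.

wafuwsak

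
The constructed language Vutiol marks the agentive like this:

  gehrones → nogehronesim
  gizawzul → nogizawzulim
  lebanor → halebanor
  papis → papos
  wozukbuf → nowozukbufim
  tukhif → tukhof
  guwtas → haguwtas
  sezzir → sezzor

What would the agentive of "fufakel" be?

nofufakelim

"fufakel" has last vowel 'e'. The one such stem in the data (gehrones → nogehronesim) adds no- … -im around the stem, so the same rule applies.
The other patterns: stems whose last vowel is 'i' change the last vowel to 'o'; stems whose last vowel is 'a' or 'o' add the prefix ha-.
So fufakel → nofufakelim.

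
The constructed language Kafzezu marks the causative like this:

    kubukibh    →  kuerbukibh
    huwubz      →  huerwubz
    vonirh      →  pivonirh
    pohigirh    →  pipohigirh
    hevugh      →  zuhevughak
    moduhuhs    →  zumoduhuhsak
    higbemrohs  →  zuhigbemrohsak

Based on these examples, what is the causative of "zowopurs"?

pizowopurs

kubukibh and vonirh both end in -h yet inflect differently (kuerbukibh, pivonirh), so the final letter is not what conditions the rule; the second-to-last letter is.
"zowopurs" has second-to-last letter 'r'. The stems whose second-to-last letter is 'r' (vonirh → pivonirh, pohigirh → pipohigirh) add the prefix pi-.
The other patterns: stems whose second-to-last letter is 'b' insert -er- after the first vowel; stems whose second-to-last letter is 'g' or 'h' add zu- … -ak around the stem.
So zowopurs → pizowopurs.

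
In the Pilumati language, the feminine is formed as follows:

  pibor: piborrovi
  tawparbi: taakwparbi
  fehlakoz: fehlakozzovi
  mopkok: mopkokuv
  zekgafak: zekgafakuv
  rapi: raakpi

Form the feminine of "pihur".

pihurrovi

mopkok and fehlakoz both have last vowel 'o' yet inflect differently (mopkokuv, fehlakozzovi), so the last vowel is not what conditions the rule; the final letter is.
"pihur" ends in -r. The one such stem in the data (pibor → piborrovi) doubles the final consonant and adds -ovi (as does fehlakoz), so the same rule applies.
The other patterns: stems ending in -i insert -ak- after the first vowel; stems ending in -k add -uv.
So pihur → pihurrovi.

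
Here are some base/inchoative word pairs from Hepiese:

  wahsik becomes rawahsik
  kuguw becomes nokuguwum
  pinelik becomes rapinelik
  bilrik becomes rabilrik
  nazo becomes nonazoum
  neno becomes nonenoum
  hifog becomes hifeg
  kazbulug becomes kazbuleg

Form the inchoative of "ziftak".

hifog and neno both have last vowel 'o' yet inflect differently (hifeg, nonenoum), so the last vowel is not what conditions the rule; the final letter is.
"ziftak" ends in -k. The stems ending in -k (wahsik → rawahsik, bilrik → rabilrik, pinelik → rapinelik) add the prefix ra-.
So ziftak → raziftak.

raziftak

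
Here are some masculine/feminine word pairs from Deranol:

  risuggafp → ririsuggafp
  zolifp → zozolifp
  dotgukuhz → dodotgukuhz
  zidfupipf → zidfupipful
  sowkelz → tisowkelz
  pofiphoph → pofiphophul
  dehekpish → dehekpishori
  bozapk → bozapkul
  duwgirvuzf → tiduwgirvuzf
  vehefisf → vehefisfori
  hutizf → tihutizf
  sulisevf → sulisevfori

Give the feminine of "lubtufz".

dehekpish and pofiphoph both end in -h yet inflect differently (dehekpishori, pofiphophul), so the final letter is not what conditions the rule; the second-to-last letter is.
"lubtufz" has second-to-last letter 'f'. The stems whose second-to-last letter is 'f' (zolifp → zozolifp, risuggafp → ririsuggafp) repeat the first consonant+vowel as a prefix.
So lubtufz → lulubtufz.

lulubtufz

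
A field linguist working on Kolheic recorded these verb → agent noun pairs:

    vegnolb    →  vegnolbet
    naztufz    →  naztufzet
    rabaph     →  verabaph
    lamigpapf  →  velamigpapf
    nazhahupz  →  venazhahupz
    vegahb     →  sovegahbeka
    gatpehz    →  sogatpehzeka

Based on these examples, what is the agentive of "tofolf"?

tofolfet

naztufz and nazhahupz both end in -z yet inflect differently (naztufzet, venazhahupz), so the final letter is not what conditions the rule; the second-to-last letter is.
"tofolf" has second-to-last letter 'l'. The one such stem in the data (vegnolb → vegnolbet) adds -et, so the same rule applies.
So tofolf → tofolfet.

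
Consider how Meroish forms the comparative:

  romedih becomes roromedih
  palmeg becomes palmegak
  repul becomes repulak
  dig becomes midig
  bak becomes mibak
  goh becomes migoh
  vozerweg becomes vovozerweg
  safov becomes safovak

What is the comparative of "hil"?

dig and palmeg both end in -g yet inflect differently (midig, palmegak), so the final letter is not what conditions the rule; the number of vowels is.
"hil" has 1 vowel. The stems with 1 vowel (dig → midig, bak → mibak, goh → migoh) add the prefix mi-.
The other patterns: stems with 2 vowels add -ak; stems with 3 vowels repeat the first consonant+vowel as a prefix.
So hil → mihil.

mihil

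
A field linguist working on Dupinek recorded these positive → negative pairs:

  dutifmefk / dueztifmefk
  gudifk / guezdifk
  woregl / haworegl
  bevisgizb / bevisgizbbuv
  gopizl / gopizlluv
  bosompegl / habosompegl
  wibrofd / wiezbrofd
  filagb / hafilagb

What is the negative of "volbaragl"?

havolbaragl

woregl and gopizl both end in -l yet inflect differently (haworegl, gopizlluv), so the final letter is not what conditions the rule; the second-to-last letter is.
"volbaragl" has second-to-last letter 'g'. The stems whose second-to-last letter is 'g' (filagb → hafilagb, woregl → haworegl, bosompegl → habosompegl) add the prefix ha-.
So volbaragl → havolbaragl.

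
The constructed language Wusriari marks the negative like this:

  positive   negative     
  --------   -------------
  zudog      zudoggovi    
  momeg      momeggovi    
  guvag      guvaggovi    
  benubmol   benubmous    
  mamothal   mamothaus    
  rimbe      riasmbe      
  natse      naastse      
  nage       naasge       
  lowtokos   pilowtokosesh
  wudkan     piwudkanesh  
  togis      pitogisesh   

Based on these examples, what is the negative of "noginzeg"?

noginzeggovi

"noginzeg" ends in -g. The stems ending in -g (zudog → zudoggovi, momeg → momeggovi, guvag → guvaggovi) double the final consonant and add -ovi.
The other patterns: stems ending in -l drop the final letter and add -us; stems ending in -e insert -as- after the first vowel; stems ending in -n or -s add pi- … -esh around the stem.
So noginzeg → noginzeggovi.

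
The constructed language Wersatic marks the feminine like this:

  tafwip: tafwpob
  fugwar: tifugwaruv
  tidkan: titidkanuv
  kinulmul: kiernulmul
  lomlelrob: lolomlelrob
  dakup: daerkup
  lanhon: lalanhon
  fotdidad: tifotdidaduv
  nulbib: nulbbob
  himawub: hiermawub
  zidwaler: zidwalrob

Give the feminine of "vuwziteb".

"vuwziteb" has last vowel 'e'. The one such stem in the data (zidwaler → zidwalrob) deletes the last vowel and adds -ob (as do nulbib, tafwip), so the same rule applies.
So vuwziteb → vuwzitbob.

vuwzitbob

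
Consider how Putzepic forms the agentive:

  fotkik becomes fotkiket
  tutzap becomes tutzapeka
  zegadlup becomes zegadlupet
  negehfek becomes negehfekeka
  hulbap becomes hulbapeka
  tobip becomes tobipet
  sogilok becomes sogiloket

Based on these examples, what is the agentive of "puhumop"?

negehfek and sogilok both end in -k yet inflect differently (negehfekeka, sogiloket), so the final letter is not what conditions the rule; the last vowel is.
"puhumop" has last vowel 'o'. The one such stem in the data (sogilok → sogiloket) adds -et, so the same rule applies.
So puhumop → puhumopet.

puhumopet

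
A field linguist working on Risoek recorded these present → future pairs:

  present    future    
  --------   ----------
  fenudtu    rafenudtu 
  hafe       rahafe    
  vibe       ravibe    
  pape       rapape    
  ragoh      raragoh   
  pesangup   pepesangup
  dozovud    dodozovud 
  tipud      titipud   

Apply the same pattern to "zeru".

razeru

fenudtu and pesangup both have last vowel 'u' yet inflect differently (rafenudtu, pepesangup), so the last vowel is not what conditions the rule; whether the stem ends in a vowel or a consonant is.
"zeru" ends in a vowel. The stems ending in a vowel (fenudtu → rafenudtu, hafe → rahafe, vibe → ravibe) add the prefix ra-.
The other pattern: stems ending in a consonant repeat the first consonant+vowel as a prefix.
So zeru → razeru.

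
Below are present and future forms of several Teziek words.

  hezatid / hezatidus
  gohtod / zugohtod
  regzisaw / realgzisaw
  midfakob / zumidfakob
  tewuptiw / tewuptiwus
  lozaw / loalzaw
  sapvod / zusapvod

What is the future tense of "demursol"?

"demursol" has last vowel 'o'. The stems whose last vowel is 'o' (midfakob → zumidfakob, gohtod → zugohtod, sapvod → zusapvod) add the prefix zu-.
The other patterns: stems whose last vowel is 'a' insert -al- after the first vowel; stems whose last vowel is 'i' add -us.
So demursol → zudemursol.

zudemursol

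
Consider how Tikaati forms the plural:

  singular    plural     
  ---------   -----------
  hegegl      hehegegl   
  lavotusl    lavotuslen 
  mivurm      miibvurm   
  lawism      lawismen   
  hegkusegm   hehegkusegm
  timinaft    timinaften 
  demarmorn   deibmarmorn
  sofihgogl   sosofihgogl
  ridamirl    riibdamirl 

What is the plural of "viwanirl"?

"viwanirl" has second-to-last letter 'r'. The stems whose second-to-last letter is 'r' (demarmorn → deibmarmorn, ridamirl → riibdamirl, mivurm → miibvurm) insert -ib- after the first vowel.
The other patterns: stems whose second-to-last letter is 'g' repeat the first consonant+vowel as a prefix; stems whose second-to-last letter is 'f' or 's' add -en.
So viwanirl → viibwanirl.

viibwanirl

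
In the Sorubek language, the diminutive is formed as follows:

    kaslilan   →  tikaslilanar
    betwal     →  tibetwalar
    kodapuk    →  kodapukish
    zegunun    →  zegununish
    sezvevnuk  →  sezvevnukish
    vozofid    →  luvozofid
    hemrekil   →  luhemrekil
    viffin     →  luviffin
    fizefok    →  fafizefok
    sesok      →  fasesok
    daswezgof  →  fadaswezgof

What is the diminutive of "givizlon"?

fagivizlon

kaslilan and zegunun both end in -n yet inflect differently (tikaslilanar, zegununish), so the final letter is not what conditions the rule; the last vowel is.
"givizlon" has last vowel 'o'. The stems whose last vowel is 'o' (fizefok → fafizefok, sesok → fasesok, daswezgof → fadaswezgof) add the prefix fa-.
The other patterns: stems whose last vowel is 'a' add ti- … -ar around the stem; stems whose last vowel is 'u' add -ish; stems whose last vowel is 'i' add the prefix lu-.
So givizlon → fagivizlon.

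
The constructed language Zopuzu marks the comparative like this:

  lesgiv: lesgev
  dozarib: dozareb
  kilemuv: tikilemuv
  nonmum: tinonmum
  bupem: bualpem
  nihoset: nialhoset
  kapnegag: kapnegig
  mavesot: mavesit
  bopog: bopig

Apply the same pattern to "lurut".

lesgiv and kilemuv both end in -v yet inflect differently (lesgev, tikilemuv), so the final letter is not what conditions the rule; the last vowel is.
"lurut" has last vowel 'u'. The stems whose last vowel is 'u' (kilemuv → tikilemuv, nonmum → tinonmum) add the prefix ti-.
The other patterns: stems whose last vowel is 'i' change the last vowel to 'e'; stems whose last vowel is 'e' insert -al- after the first vowel; stems whose last vowel is 'a' or 'o' change the last vowel to 'i'.
So lurut → tilurut.

tilurut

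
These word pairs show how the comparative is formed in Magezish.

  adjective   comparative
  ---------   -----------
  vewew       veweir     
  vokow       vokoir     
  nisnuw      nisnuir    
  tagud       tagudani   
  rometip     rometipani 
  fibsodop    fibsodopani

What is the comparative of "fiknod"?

fiknodani

nisnuw and tagud both have last vowel 'u' yet inflect differently (nisnuir, tagudani), so the last vowel is not what conditions the rule; the final letter is.
"fiknod" ends in -d. The one such stem in the data (tagud → tagudani) adds -ani, so the same rule applies.
So fiknod → fiknodani.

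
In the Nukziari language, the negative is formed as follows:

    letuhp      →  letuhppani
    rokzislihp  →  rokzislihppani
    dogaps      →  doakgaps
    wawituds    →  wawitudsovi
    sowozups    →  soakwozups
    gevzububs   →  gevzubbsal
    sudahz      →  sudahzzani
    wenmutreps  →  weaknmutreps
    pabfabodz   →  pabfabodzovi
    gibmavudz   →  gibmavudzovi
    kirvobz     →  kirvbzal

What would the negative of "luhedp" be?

luhedpovi

"luhedp" has second-to-last letter 'd'. The stems whose second-to-last letter is 'd' (pabfabodz → pabfabodzovi, wawituds → wawitudsovi, gibmavudz → gibmavudzovi) add -ovi.
The other patterns: stems whose second-to-last letter is 'b' delete the last vowel and add -al; stems whose second-to-last letter is 'h' double the final consonant and add -ani; stems whose second-to-last letter is 'p' insert -ak- after the first vowel.
So luhedp → luhedpovi.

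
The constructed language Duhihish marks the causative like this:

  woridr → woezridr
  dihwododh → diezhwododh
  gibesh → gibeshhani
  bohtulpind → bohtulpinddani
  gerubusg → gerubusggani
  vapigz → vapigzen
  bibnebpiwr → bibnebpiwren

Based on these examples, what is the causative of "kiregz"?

"kiregz" has second-to-last letter 'g'. The one such stem in the data (vapigz → vapigzen) adds -en, so the same rule applies.
The other patterns: stems whose second-to-last letter is 'd' insert -ez- after the first vowel; stems whose second-to-last letter is 'n' or 's' double the final consonant and add -ani.
So kiregz → kiregzen.

kiregzen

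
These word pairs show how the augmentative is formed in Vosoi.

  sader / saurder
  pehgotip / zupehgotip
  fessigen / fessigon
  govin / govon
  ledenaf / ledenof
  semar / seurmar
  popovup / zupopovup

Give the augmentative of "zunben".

zunbon

semar and ledenaf both have last vowel 'a' yet inflect differently (seurmar, ledenof), so the last vowel is not what conditions the rule; the final letter is.
"zunben" ends in -n. The stems ending in -n (govin → govon, fessigen → fessigon) change the last vowel to 'o'.
The other patterns: stems ending in -p add the prefix zu-; stems ending in -r insert -ur- after the first vowel.
So zunben → zunbon.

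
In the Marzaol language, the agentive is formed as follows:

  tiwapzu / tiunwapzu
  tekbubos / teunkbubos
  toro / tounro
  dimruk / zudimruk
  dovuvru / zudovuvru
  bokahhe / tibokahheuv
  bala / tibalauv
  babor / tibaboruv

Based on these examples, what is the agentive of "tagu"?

"tagu" begins with t-. The stems beginning with t- (tiwapzu → tiunwapzu, tekbubos → teunkbubos, toro → tounro) insert -un- after the first vowel.
So tagu → taungu.

taungu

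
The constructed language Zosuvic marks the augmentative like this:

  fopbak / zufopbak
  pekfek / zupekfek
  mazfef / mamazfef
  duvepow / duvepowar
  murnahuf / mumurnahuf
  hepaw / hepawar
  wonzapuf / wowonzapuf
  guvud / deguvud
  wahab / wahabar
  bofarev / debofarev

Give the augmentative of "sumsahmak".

zusumsahmak

"sumsahmak" ends in -k. The stems ending in -k (pekfek → zupekfek, fopbak → zufopbak) add the prefix zu-.
The other patterns: stems ending in -b or -w add -ar; stems ending in -f repeat the first consonant+vowel as a prefix; stems ending in -d or -v add the prefix de-.
So sumsahmak → zusumsahmak.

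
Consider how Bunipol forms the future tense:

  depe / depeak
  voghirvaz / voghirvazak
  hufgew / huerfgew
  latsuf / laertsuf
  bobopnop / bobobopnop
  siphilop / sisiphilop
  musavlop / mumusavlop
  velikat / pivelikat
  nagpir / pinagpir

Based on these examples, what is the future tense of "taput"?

"taput" ends in -t. The one such stem in the data (velikat → pivelikat) adds the prefix pi-, so the same rule applies.
The other patterns: stems ending in -e or -z add -ak; stems ending in -f or -w insert -er- after the first vowel; stems ending in -p repeat the first consonant+vowel as a prefix.
So taput → pitaput.

pitaput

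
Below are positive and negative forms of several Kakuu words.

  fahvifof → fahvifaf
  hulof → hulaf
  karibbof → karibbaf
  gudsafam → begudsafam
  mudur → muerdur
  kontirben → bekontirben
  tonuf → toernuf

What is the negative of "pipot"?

pipat

tonuf and fahvifof both end in -f yet inflect differently (toernuf, fahvifaf), so the final letter is not what conditions the rule; the last vowel is.
"pipot" has last vowel 'o'. The stems whose last vowel is 'o' (fahvifof → fahvifaf, hulof → hulaf, karibbof → karibbaf) change the last vowel to 'a'.
So pipot → pipat.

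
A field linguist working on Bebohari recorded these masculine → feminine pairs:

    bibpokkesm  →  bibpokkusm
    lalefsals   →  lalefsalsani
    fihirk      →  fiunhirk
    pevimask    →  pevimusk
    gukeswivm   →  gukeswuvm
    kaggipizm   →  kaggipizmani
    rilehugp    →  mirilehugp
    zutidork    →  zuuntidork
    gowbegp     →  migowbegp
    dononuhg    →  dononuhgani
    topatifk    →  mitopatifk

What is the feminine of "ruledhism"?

ruledhusm

"ruledhism" has second-to-last letter 's'. The stems whose second-to-last letter is 's' (bibpokkesm → bibpokkusm, pevimask → pevimusk) change the last vowel to 'u'.
The other patterns: stems whose second-to-last letter is 'f' or 'g' add the prefix mi-; stems whose second-to-last letter is 'r' insert -un- after the first vowel; stems whose second-to-last letter is 'h', 'l' or 'z' add -ani.
So ruledhism → ruledhusm.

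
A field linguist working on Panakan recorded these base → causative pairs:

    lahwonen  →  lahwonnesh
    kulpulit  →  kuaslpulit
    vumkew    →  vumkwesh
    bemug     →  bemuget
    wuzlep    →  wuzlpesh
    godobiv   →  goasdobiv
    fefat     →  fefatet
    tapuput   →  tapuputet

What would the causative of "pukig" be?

kulpulit and fefat both end in -t yet inflect differently (kuaslpulit, fefatet), so the final letter is not what conditions the rule; the last vowel is.
"pukig" has last vowel 'i'. The stems whose last vowel is 'i' (kulpulit → kuaslpulit, godobiv → goasdobiv) insert -as- after the first vowel.
So pukig → puaskig.

puaskig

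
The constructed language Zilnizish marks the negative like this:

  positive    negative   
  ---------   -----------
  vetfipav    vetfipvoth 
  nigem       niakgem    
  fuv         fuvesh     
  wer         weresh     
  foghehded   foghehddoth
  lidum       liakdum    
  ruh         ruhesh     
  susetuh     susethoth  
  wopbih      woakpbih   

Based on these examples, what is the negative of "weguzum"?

weguzmoth

ruh and wopbih both end in -h yet inflect differently (ruhesh, woakpbih), so the final letter is not what conditions the rule; the number of vowels is.
"weguzum" has 3 vowels. The stems with 3 vowels (foghehded → foghehddoth, susetuh → susethoth, vetfipav → vetfipvoth) delete the last vowel and add -oth.
The other patterns: stems with 1 vowel add -esh; stems with 2 vowels insert -ak- after the first vowel.
So weguzum → weguzmoth.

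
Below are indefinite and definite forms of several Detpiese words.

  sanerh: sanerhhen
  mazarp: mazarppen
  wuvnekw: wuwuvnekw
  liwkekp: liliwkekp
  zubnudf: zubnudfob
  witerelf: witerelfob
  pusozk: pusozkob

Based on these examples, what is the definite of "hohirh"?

hohirhhen

mazarp and liwkekp both end in -p yet inflect differently (mazarppen, liliwkekp), so the final letter is not what conditions the rule; the second-to-last letter is.
"hohirh" has second-to-last letter 'r'. The stems whose second-to-last letter is 'r' (sanerh → sanerhhen, mazarp → mazarppen) double the final consonant and add -en.
The other patterns: stems whose second-to-last letter is 'k' repeat the first consonant+vowel as a prefix; stems whose second-to-last letter is 'd', 'l' or 'z' add -ob.
So hohirh → hohirhhen.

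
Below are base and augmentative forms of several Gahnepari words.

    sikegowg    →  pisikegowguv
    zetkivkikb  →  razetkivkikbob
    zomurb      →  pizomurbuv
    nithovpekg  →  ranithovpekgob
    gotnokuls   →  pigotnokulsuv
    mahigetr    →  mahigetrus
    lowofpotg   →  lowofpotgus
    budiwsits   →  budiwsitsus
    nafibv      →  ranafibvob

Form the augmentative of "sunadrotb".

sunadrotbus

lowofpotg and nithovpekg both end in -g yet inflect differently (lowofpotgus, ranithovpekgob), so the final letter is not what conditions the rule; the second-to-last letter is.
"sunadrotb" has second-to-last letter 't'. The stems whose second-to-last letter is 't' (lowofpotg → lowofpotgus, mahigetr → mahigetrus, budiwsits → budiwsitsus) add -us.
The other patterns: stems whose second-to-last letter is 'b' or 'k' add ra- … -ob around the stem; stems whose second-to-last letter is 'l', 'r' or 'w' add pi- … -uv around the stem.
So sunadrotb → sunadrotbus.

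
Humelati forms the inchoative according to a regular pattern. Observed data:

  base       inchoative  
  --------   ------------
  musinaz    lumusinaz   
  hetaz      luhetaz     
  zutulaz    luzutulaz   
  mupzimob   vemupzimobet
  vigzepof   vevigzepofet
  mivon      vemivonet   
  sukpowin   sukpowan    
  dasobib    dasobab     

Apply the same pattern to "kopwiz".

"kopwiz" has last vowel 'i'. The stems whose last vowel is 'i' (sukpowin → sukpowan, dasobib → dasobab) change the last vowel to 'a'.
The other patterns: stems whose last vowel is 'a' add the prefix lu-; stems whose last vowel is 'o' add ve- … -et around the stem.
So kopwiz → kopwaz.

kopwaz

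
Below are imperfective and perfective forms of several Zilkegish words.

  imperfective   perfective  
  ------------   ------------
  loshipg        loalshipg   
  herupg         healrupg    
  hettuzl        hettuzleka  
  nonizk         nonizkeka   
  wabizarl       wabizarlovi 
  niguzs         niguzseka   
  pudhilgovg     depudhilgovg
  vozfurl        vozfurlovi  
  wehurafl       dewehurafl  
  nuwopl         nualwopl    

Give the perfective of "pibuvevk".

nuwopl and hettuzl both end in -l yet inflect differently (nualwopl, hettuzleka), so the final letter is not what conditions the rule; the second-to-last letter is.
"pibuvevk" has second-to-last letter 'v'. The one such stem in the data (pudhilgovg → depudhilgovg) adds the prefix de-, so the same rule applies.
So pibuvevk → depibuvevk.

depibuvevk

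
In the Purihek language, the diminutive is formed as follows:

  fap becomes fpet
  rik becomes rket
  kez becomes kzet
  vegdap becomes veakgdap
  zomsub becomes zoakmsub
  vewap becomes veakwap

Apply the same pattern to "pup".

ppet

fap and vegdap both end in -p yet inflect differently (fpet, veakgdap), so the final letter is not what conditions the rule; the number of vowels is.
"pup" has 1 vowel. The stems with 1 vowel (fap → fpet, rik → rket, kez → kzet) delete the last vowel and add -et.
So pup → ppet.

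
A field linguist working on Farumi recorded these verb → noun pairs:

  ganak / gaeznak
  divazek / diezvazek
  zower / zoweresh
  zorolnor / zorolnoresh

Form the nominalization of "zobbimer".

divazek and zower both have last vowel 'e' yet inflect differently (diezvazek, zoweresh), so the last vowel is not what conditions the rule; the final letter is.
"zobbimer" ends in -r. The stems ending in -r (zower → zoweresh, zorolnor → zorolnoresh) add -esh.
So zobbimer → zobbimeresh.

zobbimeresh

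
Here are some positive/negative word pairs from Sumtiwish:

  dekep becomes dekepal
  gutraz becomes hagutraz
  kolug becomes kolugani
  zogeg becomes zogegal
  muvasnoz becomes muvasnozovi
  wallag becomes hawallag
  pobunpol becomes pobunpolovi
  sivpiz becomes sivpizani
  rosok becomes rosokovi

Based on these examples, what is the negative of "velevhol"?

"velevhol" has last vowel 'o'. The stems whose last vowel is 'o' (pobunpol → pobunpolovi, muvasnoz → muvasnozovi, rosok → rosokovi) add -ovi.
So velevhol → velevholovi.

velevholovi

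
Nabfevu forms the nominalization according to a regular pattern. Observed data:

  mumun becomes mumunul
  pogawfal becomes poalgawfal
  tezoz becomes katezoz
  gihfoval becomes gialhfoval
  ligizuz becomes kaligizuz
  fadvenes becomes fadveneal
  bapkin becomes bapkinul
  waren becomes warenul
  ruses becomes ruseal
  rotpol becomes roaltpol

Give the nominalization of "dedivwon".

dedivwonul

tezoz and rotpol both have last vowel 'o' yet inflect differently (katezoz, roaltpol), so the last vowel is not what conditions the rule; the final letter is.
"dedivwon" ends in -n. The stems ending in -n (mumun → mumunul, waren → warenul, bapkin → bapkinul) add -ul.
So dedivwon → dedivwonul.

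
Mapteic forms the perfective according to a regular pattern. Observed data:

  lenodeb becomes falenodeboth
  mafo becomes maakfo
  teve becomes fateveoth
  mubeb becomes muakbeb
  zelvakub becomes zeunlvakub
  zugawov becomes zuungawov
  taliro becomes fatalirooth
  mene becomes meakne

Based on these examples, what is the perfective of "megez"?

mubeb and zelvakub both end in -b yet inflect differently (muakbeb, zeunlvakub), so the final letter is not what conditions the rule; the first letter is.
"megez" begins with m-. The stems beginning with m- (mubeb → muakbeb, mene → meakne, mafo → maakfo) insert -ak- after the first vowel.
So megez → meakgez.

meakgez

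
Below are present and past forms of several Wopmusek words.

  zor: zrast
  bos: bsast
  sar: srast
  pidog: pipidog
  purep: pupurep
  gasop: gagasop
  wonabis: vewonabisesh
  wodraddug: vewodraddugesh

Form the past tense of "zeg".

zgast

"zeg" has 1 vowel. The stems with 1 vowel (zor → zrast, bos → bsast, sar → srast) delete the last vowel and add -ast.
The other patterns: stems with 2 vowels repeat the first consonant+vowel as a prefix; stems with 3 vowels add ve- … -esh around the stem.
So zeg → zgast.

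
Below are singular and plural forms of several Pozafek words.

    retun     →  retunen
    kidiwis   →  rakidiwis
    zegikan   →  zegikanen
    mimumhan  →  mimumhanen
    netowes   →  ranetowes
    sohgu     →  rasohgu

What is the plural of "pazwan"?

retun and sohgu both have last vowel 'u' yet inflect differently (retunen, rasohgu), so the last vowel is not what conditions the rule; the final letter is.
"pazwan" ends in -n. The stems ending in -n (zegikan → zegikanen, mimumhan → mimumhanen, retun → retunen) add -en.
The other pattern: stems ending in -s or -u add the prefix ra-.
So pazwan → pazwanen.

pazwanen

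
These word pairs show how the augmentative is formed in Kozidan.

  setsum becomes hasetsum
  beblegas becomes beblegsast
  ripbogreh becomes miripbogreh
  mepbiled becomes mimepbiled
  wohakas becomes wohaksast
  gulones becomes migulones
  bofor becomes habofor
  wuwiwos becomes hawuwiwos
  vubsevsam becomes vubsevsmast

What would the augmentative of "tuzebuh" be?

"tuzebuh" has last vowel 'u'. The one such stem in the data (setsum → hasetsum) adds the prefix ha-, so the same rule applies.
So tuzebuh → hatuzebuh.

hatuzebuh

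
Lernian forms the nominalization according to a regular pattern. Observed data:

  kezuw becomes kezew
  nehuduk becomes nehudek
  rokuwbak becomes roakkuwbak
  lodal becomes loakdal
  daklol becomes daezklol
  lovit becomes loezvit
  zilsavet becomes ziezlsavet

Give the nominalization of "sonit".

"sonit" has last vowel 'i'. The one such stem in the data (lovit → loezvit) inserts -ez- after the first vowel (as do daklol, zilsavet), so the same rule applies.
So sonit → soeznit.

soeznit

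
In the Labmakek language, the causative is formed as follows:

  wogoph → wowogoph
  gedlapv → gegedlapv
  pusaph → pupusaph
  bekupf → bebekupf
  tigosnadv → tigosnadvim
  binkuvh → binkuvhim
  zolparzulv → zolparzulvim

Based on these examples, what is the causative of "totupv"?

tototupv

gedlapv and tigosnadv both end in -v yet inflect differently (gegedlapv, tigosnadvim), so the final letter is not what conditions the rule; the second-to-last letter is.
"totupv" has second-to-last letter 'p'. The stems whose second-to-last letter is 'p' (wogoph → wowogoph, gedlapv → gegedlapv, pusaph → pupusaph) repeat the first consonant+vowel as a prefix.
So totupv → tototupv.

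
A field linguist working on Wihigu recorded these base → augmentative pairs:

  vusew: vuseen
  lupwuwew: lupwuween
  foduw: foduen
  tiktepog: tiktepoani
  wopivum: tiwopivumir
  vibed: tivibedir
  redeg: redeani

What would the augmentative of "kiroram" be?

vusew and redeg both have last vowel 'e' yet inflect differently (vuseen, redeani), so the last vowel is not what conditions the rule; the final letter is.
"kiroram" ends in -m. The one such stem in the data (wopivum → tiwopivumir) adds ti- … -ir around the stem, so the same rule applies.
The other patterns: stems ending in -w drop the final letter and add -en; stems ending in -g drop the final letter and add -ani.
So kiroram → tikiroramir.

tikiroramir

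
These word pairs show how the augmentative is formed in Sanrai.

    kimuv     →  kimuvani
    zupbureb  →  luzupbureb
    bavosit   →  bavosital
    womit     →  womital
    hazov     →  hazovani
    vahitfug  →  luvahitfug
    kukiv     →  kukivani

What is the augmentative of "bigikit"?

"bigikit" ends in -t. The stems ending in -t (womit → womital, bavosit → bavosital) add -al.
The other patterns: stems ending in -v add -ani; stems ending in -b or -g add the prefix lu-.
So bigikit → bigikital.

bigikital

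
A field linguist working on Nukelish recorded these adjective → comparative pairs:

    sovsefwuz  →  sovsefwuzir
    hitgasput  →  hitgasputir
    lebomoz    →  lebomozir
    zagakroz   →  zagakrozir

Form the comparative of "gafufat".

gafufatir

Every pair shown (sovsefwuz → sovsefwuzir, hitgasput → hitgasputir, lebomoz → lebomozir, …) follows the same rule: add -ir.
So gafufat → gafufatir.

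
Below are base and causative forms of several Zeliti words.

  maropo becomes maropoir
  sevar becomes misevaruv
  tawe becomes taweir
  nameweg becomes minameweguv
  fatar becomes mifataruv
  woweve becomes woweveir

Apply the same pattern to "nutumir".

minutumiruv

"nutumir" ends in a consonant. The stems ending in a consonant (sevar → misevaruv, fatar → mifataruv, nameweg → minameweguv) add mi- … -uv around the stem.
The other pattern: stems ending in a vowel add -ir.
So nutumir → minutumiruv.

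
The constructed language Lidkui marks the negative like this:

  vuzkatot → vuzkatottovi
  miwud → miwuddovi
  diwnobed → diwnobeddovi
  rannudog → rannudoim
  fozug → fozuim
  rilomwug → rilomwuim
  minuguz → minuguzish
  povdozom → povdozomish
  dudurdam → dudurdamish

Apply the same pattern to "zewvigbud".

zewvigbuddovi

vuzkatot and rannudog both have last vowel 'o' yet inflect differently (vuzkatottovi, rannudoim), so the last vowel is not what conditions the rule; the final letter is.
"zewvigbud" ends in -d. The stems ending in -d (miwud → miwuddovi, diwnobed → diwnobeddovi) double the final consonant and add -ovi.
The other patterns: stems ending in -g drop the final letter and add -im; stems ending in -m or -z add -ish.
So zewvigbud → zewvigbuddovi.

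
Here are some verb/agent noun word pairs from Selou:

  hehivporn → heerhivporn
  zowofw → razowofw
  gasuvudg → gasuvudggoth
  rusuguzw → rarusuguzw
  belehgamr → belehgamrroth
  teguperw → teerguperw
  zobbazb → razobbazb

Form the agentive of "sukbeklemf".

"sukbeklemf" has second-to-last letter 'm'. The one such stem in the data (belehgamr → belehgamrroth) doubles the final consonant and adds -oth (as does gasuvudg), so the same rule applies.
The other patterns: stems whose second-to-last letter is 'f' or 'z' add the prefix ra-; stems whose second-to-last letter is 'r' insert -er- after the first vowel.
So sukbeklemf → sukbeklemffoth.

sukbeklemffoth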